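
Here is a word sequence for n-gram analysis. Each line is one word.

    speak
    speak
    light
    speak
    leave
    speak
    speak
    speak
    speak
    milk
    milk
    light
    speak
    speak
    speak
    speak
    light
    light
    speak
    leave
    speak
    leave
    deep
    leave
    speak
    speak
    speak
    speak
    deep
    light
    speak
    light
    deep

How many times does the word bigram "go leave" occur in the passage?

Scanning the 32 overlapping bigram windows for "go leave":
  (none found)

0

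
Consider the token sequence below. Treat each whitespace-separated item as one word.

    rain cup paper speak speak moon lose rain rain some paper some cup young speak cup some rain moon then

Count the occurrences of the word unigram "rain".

Scanning the 20 tokens for "rain":
  position 1: rain
  position 8: rain
  position 9: rain
  position 18: rain

4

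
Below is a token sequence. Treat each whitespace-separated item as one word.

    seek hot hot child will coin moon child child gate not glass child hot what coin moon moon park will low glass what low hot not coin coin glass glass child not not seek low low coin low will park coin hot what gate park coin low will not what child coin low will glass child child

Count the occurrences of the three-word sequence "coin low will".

3

Scanning the 55 overlapping trigram windows for "coin low will":
  position 37–39: coin low will
  position 46–48: coin low will
  position 52–54: coin low will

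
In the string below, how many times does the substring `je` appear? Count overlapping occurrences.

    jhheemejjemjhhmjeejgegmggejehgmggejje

4

Sliding a length-2 window over the 37 characters (36 positions):
  position 9–10: je
  position 16–17: je
  position 27–28: je
  position 36–37: je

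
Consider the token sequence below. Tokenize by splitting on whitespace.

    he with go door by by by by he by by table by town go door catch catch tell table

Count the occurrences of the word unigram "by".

7

Scanning the 20 tokens for "by":
  position 5: by
  position 6: by
  position 7: by
  position 8: by
  position 10: by
  position 11: by
  position 13: by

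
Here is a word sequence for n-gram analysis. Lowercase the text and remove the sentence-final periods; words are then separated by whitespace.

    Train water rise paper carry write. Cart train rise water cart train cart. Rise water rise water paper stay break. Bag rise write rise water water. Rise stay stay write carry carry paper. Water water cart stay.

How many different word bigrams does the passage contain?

37 tokens → 36 bigram windows in total.
Repeated bigrams (each contributes count−1 duplicates):
  rise water: 4
  water rise: 3
  cart train: 2
  water cart: 2
  water water: 2
8 duplicate windows → 36 − 8 = 28 distinct.

28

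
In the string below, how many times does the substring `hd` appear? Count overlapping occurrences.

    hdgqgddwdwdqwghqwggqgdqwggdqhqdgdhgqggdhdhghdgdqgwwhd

Sliding a length-2 window over the 53 characters (52 positions):
  position 1–2: hd
  position 40–41: hd
  position 44–45: hd
  position 52–53: hd

4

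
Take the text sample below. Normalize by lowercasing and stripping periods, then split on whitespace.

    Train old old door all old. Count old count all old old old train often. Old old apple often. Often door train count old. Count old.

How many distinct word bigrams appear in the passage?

26 tokens → 25 bigram windows in total.
Repeated bigrams (each contributes count−1 duplicates):
  old old: 4
  count old: 3
  old count: 3
  all old: 2
8 duplicate windows → 25 − 8 = 17 distinct.

17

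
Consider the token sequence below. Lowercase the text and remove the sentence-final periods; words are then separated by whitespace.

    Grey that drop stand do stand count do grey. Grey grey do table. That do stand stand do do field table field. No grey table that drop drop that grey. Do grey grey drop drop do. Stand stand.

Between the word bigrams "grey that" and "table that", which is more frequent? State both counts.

"grey that": 1 occurrence
"table that": 2 occurrences

"table that" (2 vs 1)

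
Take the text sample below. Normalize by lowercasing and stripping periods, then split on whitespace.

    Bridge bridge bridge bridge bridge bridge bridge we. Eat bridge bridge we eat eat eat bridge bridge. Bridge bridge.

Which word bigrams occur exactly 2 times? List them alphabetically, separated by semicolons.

Bigram counts meeting the condition (exactly 2 times):
  bridge we: 2
  eat bridge: 2
  eat eat: 2
  we eat: 2

bridge we; eat bridge; eat eat; we eat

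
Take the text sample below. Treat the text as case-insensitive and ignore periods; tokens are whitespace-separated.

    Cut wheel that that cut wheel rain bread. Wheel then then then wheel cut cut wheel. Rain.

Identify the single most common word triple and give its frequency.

"cut wheel rain", 2 times

Trigram frequencies (highest first):
  cut wheel rain: 2
  cut wheel that: 1
  wheel that that: 1
  that that cut: 1
  that cut wheel: 1
  wheel rain bread: 1
  … (8 more, each ≤ 1)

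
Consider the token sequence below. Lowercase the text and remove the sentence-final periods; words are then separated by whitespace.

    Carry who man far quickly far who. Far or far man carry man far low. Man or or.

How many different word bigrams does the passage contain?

16

18 tokens → 17 bigram windows in total.
Repeated bigrams (each contributes count−1 duplicates):
  man far: 2
1 duplicate windows → 17 − 1 = 16 distinct.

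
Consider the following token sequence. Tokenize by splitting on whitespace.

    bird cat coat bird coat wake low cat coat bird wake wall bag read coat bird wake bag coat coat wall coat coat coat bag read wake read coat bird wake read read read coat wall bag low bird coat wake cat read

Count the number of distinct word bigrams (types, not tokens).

25

43 tokens → 42 bigram windows in total.
Repeated bigrams (each contributes count−1 duplicates):
  coat bird: 4
  bird wake: 3
  coat coat: 3
  read coat: 3
  bag read: 2
  bird coat: 2
  cat coat: 2
  coat wake: 2
  … (4 more repeated)
17 duplicate windows → 42 − 17 = 25 distinct.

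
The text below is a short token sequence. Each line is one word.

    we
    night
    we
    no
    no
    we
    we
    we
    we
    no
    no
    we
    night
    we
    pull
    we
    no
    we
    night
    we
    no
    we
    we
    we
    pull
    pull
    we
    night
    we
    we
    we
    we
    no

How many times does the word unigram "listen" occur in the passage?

Scanning the 33 tokens for "listen":
  (none found)

0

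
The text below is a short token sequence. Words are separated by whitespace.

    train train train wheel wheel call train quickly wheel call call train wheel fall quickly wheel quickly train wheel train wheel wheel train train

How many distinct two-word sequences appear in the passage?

13

24 tokens → 23 bigram windows in total.
Repeated bigrams (each contributes count−1 duplicates):
  train wheel: 4
  train train: 3
  call train: 2
  quickly wheel: 2
  wheel call: 2
  wheel train: 2
  wheel wheel: 2
10 duplicate windows → 23 − 10 = 13 distinct.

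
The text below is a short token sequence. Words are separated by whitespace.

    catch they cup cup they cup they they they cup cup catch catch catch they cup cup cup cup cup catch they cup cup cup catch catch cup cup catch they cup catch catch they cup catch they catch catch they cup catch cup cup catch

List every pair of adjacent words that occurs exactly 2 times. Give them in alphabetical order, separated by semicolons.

catch cup; cup they; they they

Bigram counts meeting the condition (exactly 2 times):
  catch cup: 2
  cup they: 2
  they they: 2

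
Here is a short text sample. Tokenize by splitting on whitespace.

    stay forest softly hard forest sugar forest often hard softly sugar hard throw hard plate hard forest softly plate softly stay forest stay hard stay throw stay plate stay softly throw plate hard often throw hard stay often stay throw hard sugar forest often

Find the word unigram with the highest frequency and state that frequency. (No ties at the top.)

Unigram frequencies (highest first):
  hard: 9
  stay: 8
  forest: 6
  softly: 5
  throw: 5
  often: 4
  … (2 more, each ≤ 4)

"hard", 9 times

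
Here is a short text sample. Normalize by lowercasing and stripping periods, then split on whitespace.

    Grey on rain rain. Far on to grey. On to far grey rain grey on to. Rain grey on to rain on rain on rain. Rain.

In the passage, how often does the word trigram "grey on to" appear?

Scanning the 24 overlapping trigram windows for "grey on to":
  position 8–10: grey on to
  position 14–16: grey on to
  position 18–20: grey on to

3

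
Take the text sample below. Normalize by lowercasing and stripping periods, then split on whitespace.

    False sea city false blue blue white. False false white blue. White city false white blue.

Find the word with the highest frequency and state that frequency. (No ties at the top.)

Unigram frequencies (highest first):
  false: 5
  blue: 4
  white: 4
  city: 2
  sea: 1

"false", 5 times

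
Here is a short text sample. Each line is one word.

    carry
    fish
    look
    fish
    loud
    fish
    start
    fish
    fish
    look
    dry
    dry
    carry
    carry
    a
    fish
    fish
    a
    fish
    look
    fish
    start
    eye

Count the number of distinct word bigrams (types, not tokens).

16

23 tokens → 22 bigram windows in total.
Repeated bigrams (each contributes count−1 duplicates):
  fish look: 3
  a fish: 2
  fish fish: 2
  fish start: 2
  look fish: 2
6 duplicate windows → 22 − 6 = 16 distinct.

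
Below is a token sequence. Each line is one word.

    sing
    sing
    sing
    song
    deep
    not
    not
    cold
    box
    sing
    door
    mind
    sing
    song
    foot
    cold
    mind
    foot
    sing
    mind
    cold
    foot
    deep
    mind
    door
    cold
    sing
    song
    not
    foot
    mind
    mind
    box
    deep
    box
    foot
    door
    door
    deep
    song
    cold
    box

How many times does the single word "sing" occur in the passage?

Scanning the 42 tokens for "sing":
  position 1: sing
  position 2: sing
  position 3: sing
  position 10: sing
  position 13: sing
  position 19: sing
  position 27: sing

7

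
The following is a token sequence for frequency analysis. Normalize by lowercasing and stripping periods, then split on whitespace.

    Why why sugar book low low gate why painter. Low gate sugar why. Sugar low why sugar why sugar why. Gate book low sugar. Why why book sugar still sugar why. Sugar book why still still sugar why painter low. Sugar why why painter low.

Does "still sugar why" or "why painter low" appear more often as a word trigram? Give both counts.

"still sugar why": 2 occurrences
"why painter low": 3 occurrences

"why painter low" (3 vs 2)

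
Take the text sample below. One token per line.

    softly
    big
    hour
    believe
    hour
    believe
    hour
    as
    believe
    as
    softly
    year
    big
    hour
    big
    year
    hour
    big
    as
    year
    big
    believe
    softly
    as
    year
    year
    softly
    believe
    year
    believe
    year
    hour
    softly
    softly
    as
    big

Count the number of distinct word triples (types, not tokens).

36 tokens → 34 trigram windows in total.
Repeated trigrams (each contributes count−1 duplicates):
  hour believe hour: 2
1 duplicate windows → 34 − 1 = 33 distinct.

33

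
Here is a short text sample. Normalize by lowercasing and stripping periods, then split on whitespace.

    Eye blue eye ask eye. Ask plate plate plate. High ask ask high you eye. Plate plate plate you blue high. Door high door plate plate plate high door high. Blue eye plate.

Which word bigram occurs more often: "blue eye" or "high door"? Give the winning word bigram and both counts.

"high door" (3 vs 2)

"blue eye": 2 occurrences
"high door": 3 occurrences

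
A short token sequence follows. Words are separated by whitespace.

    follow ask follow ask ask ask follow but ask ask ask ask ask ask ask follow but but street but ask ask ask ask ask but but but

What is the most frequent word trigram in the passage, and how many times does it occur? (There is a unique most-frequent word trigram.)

"ask ask ask", 9 times

Trigram frequencies (highest first):
  ask ask ask: 9
  ask ask follow: 2
  ask follow but: 2
  but ask ask: 2
  follow ask follow: 1
  ask follow ask: 1
  … (9 more, each ≤ 1)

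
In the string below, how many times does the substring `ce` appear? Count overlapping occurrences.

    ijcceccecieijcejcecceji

Sliding a length-2 window over the 23 characters (22 positions):
  position 4–5: ce
  position 7–8: ce
  position 14–15: ce
  position 17–18: ce
  position 20–21: ce

5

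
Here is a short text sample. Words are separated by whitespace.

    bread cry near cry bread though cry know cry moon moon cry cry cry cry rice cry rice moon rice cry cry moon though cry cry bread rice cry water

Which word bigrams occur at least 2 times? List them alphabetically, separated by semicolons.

cry bread; cry cry; cry moon; cry rice; rice cry; though cry

Bigram counts meeting the condition (at least 2 times):
  cry bread: 2
  cry cry: 5
  cry moon: 2
  cry rice: 2
  rice cry: 3
  though cry: 2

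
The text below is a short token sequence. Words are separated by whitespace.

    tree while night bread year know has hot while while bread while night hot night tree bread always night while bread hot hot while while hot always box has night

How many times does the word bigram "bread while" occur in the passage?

1

Scanning the 29 overlapping bigram windows for "bread while":
  position 11–12: bread while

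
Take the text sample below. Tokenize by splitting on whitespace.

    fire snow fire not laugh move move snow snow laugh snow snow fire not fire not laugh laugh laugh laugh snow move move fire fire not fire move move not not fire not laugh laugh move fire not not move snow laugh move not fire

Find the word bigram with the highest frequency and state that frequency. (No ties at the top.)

"fire not", 6 times

Bigram frequencies (highest first):
  fire not: 6
  not fire: 4
  laugh laugh: 4
  not laugh: 3
  laugh move: 3
  move move: 3
  … (13 more, each ≤ 2)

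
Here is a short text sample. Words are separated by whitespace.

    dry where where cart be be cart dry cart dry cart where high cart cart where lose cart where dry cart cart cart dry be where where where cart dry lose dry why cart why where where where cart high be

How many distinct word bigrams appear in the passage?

25

41 tokens → 40 bigram windows in total.
Repeated bigrams (each contributes count−1 duplicates):
  where where: 5
  cart dry: 4
  cart cart: 3
  cart where: 3
  dry cart: 3
  where cart: 3
15 duplicate windows → 40 − 15 = 25 distinct.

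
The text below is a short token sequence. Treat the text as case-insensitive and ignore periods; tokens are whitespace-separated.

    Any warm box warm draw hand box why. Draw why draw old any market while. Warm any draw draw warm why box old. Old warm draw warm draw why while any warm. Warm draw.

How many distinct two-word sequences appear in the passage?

26

34 tokens → 33 bigram windows in total.
Repeated bigrams (each contributes count−1 duplicates):
  warm draw: 4
  any warm: 2
  draw warm: 2
  draw why: 2
  why draw: 2
7 duplicate windows → 33 − 7 = 26 distinct.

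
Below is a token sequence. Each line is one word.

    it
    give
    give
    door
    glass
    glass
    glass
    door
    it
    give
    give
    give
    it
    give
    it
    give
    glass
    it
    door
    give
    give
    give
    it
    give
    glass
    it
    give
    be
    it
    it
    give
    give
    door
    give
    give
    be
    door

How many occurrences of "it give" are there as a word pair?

7

Scanning the 36 overlapping bigram windows for "it give":
  position 1–2: it give
  position 9–10: it give
  position 13–14: it give
  position 15–16: it give
  position 23–24: it give
  position 26–27: it give
  position 30–31: it give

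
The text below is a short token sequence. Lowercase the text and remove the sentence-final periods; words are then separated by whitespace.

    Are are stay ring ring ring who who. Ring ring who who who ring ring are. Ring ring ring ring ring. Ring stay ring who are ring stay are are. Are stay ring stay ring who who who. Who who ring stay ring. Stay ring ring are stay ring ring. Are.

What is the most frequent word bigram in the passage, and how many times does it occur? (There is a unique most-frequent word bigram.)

"ring ring", 11 times

Bigram frequencies (highest first):
  ring ring: 11
  stay ring: 7
  who who: 7
  ring stay: 5
  ring who: 4
  are are: 3
  … (6 more, each ≤ 3)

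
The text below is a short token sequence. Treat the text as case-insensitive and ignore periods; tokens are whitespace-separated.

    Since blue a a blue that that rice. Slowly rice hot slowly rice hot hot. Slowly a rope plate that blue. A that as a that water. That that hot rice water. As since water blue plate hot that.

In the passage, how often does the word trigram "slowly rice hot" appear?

Scanning the 37 overlapping trigram windows for "slowly rice hot":
  position 9–11: slowly rice hot
  position 12–14: slowly rice hot

2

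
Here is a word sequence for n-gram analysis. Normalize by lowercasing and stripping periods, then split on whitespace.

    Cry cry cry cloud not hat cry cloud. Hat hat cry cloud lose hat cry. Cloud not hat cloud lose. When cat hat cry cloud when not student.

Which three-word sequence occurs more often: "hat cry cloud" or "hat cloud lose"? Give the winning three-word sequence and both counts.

"hat cry cloud": 4 occurrences
"hat cloud lose": 1 occurrence

"hat cry cloud" (4 vs 1)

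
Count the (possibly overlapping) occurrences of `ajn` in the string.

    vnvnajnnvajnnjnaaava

Sliding a length-3 window over the 20 characters (18 positions):
  position 5–7: ajn
  position 10–12: ajn

2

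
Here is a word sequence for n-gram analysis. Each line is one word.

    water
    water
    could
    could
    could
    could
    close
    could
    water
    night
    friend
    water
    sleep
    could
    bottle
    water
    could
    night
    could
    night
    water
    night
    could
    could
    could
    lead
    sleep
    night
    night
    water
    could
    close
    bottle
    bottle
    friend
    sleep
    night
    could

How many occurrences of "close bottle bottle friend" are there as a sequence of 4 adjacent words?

1

Scanning the 35 overlapping 4-gram windows for "close bottle bottle friend":
  position 32–35: close bottle bottle friend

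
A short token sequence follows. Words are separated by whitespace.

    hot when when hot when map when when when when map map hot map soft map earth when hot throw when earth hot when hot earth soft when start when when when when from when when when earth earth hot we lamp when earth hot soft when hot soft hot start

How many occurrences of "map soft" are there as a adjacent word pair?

1

Scanning the 50 overlapping bigram windows for "map soft":
  position 14–15: map soft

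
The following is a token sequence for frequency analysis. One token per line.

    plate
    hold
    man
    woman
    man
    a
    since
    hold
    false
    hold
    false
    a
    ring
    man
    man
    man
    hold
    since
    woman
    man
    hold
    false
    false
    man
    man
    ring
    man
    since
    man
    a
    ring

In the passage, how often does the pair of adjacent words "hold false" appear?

3

Scanning the 30 overlapping bigram windows for "hold false":
  position 8–9: hold false
  position 10–11: hold false
  position 21–22: hold false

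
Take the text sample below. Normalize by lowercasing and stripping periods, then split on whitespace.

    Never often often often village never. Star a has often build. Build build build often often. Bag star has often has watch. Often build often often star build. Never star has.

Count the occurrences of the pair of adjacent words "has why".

Scanning the 30 overlapping bigram windows for "has why":
  (none found)

0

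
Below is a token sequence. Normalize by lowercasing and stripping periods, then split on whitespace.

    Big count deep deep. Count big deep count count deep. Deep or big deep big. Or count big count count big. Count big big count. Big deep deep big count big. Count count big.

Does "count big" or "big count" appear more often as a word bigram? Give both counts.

"count big" (7 vs 6)

"count big": 7 occurrences
"big count": 6 occurrences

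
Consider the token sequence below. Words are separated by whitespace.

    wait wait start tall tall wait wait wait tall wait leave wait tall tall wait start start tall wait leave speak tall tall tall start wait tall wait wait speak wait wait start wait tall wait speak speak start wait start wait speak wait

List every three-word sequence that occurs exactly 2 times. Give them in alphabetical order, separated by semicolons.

Trigram counts meeting the condition (exactly 2 times):
  start wait tall: 2
  tall tall wait: 2
  tall wait leave: 2
  tall wait wait: 2
  wait speak wait: 2
  wait start wait: 2
  wait wait start: 2

start wait tall; tall tall wait; tall wait leave; tall wait wait; wait speak wait; wait start wait; wait wait start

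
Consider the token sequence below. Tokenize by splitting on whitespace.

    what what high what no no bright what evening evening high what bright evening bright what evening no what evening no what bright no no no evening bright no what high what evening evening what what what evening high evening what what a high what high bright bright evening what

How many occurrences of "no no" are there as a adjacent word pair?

Scanning the 49 overlapping bigram windows for "no no":
  position 5–6: no no
  position 24–25: no no
  position 25–26: no no

3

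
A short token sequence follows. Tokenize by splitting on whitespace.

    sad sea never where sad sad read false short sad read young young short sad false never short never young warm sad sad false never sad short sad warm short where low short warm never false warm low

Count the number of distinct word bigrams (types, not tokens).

38 tokens → 37 bigram windows in total.
Repeated bigrams (each contributes count−1 duplicates):
  short sad: 3
  false never: 2
  sad false: 2
  sad read: 2
  sad sad: 2
6 duplicate windows → 37 − 6 = 31 distinct.

31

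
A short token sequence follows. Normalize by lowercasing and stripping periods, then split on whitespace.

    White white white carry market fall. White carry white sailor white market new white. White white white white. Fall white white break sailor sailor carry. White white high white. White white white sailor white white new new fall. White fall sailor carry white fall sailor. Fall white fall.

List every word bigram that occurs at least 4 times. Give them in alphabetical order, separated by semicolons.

fall white; white fall; white white

Bigram counts meeting the condition (at least 4 times):
  fall white: 4
  white fall: 4
  white white: 12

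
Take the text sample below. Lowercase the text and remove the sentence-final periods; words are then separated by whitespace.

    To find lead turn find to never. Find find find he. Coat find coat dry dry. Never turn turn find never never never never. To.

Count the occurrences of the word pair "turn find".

2

Scanning the 24 overlapping bigram windows for "turn find":
  position 4–5: turn find
  position 19–20: turn find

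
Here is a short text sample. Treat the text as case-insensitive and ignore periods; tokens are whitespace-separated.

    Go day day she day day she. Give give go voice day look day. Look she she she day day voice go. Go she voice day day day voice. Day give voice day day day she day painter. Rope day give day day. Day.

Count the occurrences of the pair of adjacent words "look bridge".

0

Scanning the 43 overlapping bigram windows for "look bridge":
  (none found)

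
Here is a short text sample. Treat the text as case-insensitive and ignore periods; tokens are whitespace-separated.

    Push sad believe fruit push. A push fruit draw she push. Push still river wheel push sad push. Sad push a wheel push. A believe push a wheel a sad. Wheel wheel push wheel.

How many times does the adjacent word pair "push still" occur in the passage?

Scanning the 33 overlapping bigram windows for "push still":
  position 12–13: push still

1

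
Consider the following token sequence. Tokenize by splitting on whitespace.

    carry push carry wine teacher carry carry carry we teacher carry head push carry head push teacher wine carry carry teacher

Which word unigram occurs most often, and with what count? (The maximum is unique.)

Unigram frequencies (highest first):
  carry: 9
  teacher: 4
  push: 3
  wine: 2
  head: 2
  we: 1

"carry", 9 times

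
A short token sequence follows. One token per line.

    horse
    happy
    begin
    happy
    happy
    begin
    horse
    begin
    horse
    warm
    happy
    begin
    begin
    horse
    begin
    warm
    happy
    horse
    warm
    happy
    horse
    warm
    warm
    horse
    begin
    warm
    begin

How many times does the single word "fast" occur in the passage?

0

Scanning the 27 tokens for "fast":
  (none found)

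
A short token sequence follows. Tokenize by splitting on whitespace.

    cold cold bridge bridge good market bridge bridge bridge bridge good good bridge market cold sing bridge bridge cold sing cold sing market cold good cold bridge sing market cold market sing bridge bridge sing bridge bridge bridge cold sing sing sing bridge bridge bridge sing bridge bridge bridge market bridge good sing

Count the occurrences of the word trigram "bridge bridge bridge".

Scanning the 51 overlapping trigram windows for "bridge bridge bridge":
  position 7–9: bridge bridge bridge
  position 8–10: bridge bridge bridge
  position 36–38: bridge bridge bridge
  position 43–45: bridge bridge bridge
  position 47–49: bridge bridge bridge

5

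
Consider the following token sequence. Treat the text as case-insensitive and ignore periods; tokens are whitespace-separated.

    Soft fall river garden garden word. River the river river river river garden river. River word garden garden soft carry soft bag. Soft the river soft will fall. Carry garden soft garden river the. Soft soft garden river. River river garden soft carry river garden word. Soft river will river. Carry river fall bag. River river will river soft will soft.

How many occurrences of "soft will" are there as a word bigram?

Scanning the 60 overlapping bigram windows for "soft will":
  position 26–27: soft will
  position 59–60: soft will

2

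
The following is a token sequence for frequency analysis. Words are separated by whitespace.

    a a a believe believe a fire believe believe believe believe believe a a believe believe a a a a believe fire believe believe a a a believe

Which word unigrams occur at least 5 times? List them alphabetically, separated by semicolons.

Unigram counts meeting the condition (at least 5 times):
  a: 13
  believe: 13

a; believe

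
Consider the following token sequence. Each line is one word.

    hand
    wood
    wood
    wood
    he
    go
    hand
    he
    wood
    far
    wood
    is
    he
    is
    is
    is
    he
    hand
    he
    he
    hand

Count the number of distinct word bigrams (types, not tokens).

15

21 tokens → 20 bigram windows in total.
Repeated bigrams (each contributes count−1 duplicates):
  hand he: 2
  he hand: 2
  is he: 2
  is is: 2
  wood wood: 2
5 duplicate windows → 20 − 5 = 15 distinct.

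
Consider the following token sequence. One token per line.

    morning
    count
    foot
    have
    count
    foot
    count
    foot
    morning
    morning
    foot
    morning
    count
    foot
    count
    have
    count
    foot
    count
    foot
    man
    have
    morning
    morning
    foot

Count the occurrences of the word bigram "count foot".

Scanning the 24 overlapping bigram windows for "count foot":
  position 2–3: count foot
  position 5–6: count foot
  position 7–8: count foot
  position 13–14: count foot
  position 17–18: count foot
  position 19–20: count foot

6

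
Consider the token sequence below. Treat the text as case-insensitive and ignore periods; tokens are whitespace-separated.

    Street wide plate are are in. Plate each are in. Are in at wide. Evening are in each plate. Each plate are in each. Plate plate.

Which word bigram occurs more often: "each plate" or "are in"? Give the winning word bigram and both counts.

"are in" (5 vs 3)

"each plate": 3 occurrences
"are in": 5 occurrences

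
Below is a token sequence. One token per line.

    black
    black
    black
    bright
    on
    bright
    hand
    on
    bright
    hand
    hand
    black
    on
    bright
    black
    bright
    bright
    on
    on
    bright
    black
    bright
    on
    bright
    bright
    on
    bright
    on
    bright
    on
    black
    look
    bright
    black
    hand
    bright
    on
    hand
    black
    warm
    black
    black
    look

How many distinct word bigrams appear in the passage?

20

43 tokens → 42 bigram windows in total.
Repeated bigrams (each contributes count−1 duplicates):
  bright on: 7
  on bright: 7
  black black: 3
  black bright: 3
  bright black: 3
  black look: 2
  bright bright: 2
  bright hand: 2
  … (1 more repeated)
22 duplicate windows → 42 − 22 = 20 distinct.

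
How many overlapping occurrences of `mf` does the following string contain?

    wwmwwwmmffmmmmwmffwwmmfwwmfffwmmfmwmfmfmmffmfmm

9

Sliding a length-2 window over the 47 characters (46 positions):
  position 8–9: mf
  position 16–17: mf
  position 22–23: mf
  position 26–27: mf
  position 32–33: mf
  position 36–37: mf
  position 38–39: mf
  position 41–42: mf
  position 44–45: mf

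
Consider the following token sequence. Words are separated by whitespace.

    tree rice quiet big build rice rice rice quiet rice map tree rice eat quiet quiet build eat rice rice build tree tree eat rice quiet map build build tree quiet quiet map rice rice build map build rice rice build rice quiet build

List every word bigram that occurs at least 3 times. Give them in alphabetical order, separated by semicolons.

build rice; rice build; rice quiet; rice rice

Bigram counts meeting the condition (at least 3 times):
  build rice: 3
  rice build: 3
  rice quiet: 4
  rice rice: 5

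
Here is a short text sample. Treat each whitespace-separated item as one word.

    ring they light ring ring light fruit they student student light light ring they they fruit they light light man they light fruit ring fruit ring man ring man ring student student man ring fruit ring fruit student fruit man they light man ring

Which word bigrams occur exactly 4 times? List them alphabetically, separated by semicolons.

man ring; they light

Bigram counts meeting the condition (exactly 4 times):
  man ring: 4
  they light: 4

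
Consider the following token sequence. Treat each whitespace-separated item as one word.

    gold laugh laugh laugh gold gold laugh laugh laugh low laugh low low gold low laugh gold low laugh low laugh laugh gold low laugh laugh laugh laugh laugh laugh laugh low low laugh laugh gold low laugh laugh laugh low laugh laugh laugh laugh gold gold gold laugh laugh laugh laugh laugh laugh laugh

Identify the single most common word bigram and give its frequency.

Bigram frequencies (highest first):
  laugh laugh: 23
  low laugh: 8
  laugh gold: 5
  laugh low: 5
  gold low: 4
  gold laugh: 3
  … (3 more, each ≤ 3)

"laugh laugh", 23 times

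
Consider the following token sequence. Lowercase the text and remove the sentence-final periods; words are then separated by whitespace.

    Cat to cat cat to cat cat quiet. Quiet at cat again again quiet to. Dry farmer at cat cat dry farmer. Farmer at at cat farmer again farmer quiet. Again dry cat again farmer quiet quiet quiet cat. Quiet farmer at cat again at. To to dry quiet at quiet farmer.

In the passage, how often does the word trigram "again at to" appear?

Scanning the 50 overlapping trigram windows for "again at to":
  position 44–46: again at to

1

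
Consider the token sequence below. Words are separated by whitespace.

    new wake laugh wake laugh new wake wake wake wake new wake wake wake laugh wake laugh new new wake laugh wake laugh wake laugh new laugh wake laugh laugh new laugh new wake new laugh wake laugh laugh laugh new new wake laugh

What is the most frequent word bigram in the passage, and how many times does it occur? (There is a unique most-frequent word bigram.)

"wake laugh", 10 times

Bigram frequencies (highest first):
  wake laugh: 10
  new wake: 6
  laugh wake: 6
  laugh new: 6
  wake wake: 5
  new laugh: 3
  … (3 more, each ≤ 3)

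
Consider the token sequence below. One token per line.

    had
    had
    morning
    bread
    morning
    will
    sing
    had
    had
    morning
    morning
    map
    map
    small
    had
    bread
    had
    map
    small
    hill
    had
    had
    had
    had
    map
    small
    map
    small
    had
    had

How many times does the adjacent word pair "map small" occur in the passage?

4

Scanning the 29 overlapping bigram windows for "map small":
  position 13–14: map small
  position 18–19: map small
  position 25–26: map small
  position 27–28: map small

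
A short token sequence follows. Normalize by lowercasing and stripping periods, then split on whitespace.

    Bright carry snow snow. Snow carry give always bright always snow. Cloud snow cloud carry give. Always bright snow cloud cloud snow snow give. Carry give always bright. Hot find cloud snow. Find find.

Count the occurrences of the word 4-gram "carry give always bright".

Scanning the 31 overlapping 4-gram windows for "carry give always bright":
  position 6–9: carry give always bright
  position 15–18: carry give always bright
  position 25–28: carry give always bright

3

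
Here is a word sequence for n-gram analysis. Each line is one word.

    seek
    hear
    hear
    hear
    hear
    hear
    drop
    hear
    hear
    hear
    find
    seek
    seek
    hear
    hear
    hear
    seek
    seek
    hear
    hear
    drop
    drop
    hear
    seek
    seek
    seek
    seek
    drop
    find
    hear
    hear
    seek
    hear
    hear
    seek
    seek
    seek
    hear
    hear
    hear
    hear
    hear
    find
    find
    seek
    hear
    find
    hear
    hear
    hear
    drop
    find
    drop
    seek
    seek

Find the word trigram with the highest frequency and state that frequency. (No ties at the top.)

Trigram frequencies (highest first):
  hear hear hear: 9
  seek hear hear: 5
  hear hear drop: 3
  seek seek hear: 3
  hear hear seek: 3
  hear seek seek: 3
  … (23 more, each ≤ 3)

"hear hear hear", 9 times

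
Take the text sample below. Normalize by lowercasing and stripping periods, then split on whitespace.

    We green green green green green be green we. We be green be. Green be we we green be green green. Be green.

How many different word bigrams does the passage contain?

23 tokens → 22 bigram windows in total.
Repeated bigrams (each contributes count−1 duplicates):
  be green: 5
  green be: 5
  green green: 5
  we green: 2
  we we: 2
14 duplicate windows → 22 − 14 = 8 distinct.

8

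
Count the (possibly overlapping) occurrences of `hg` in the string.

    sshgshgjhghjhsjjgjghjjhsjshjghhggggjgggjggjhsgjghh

4

Sliding a length-2 window over the 50 characters (49 positions):
  position 3–4: hg
  position 6–7: hg
  position 9–10: hg
  position 31–32: hg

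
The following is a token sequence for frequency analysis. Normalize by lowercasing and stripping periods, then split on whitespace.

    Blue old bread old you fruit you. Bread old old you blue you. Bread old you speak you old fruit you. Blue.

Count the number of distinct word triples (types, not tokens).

22 tokens → 20 trigram windows in total.
Repeated trigrams (each contributes count−1 duplicates):
  bread old you: 2
  you bread old: 2
2 duplicate windows → 20 − 2 = 18 distinct.

18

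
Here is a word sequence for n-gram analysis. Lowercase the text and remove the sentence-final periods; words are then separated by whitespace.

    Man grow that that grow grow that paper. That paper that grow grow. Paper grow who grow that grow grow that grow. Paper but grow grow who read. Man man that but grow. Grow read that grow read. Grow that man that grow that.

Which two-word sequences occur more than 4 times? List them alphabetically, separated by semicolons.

Bigram counts meeting the condition (more than 4 times):
  grow grow: 5
  grow that: 6
  that grow: 6

grow grow; grow that; that grow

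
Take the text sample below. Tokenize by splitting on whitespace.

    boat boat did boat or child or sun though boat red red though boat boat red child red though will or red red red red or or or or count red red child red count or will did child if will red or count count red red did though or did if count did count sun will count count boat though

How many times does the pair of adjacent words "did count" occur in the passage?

Scanning the 60 overlapping bigram windows for "did count":
  position 54–55: did count

1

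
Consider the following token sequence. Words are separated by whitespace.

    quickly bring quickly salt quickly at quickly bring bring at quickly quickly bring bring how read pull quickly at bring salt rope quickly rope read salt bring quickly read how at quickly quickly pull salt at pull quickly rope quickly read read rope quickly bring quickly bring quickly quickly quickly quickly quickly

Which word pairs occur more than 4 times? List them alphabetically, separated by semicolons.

Bigram counts meeting the condition (more than 4 times):
  quickly bring: 5
  quickly quickly: 6

quickly bring; quickly quickly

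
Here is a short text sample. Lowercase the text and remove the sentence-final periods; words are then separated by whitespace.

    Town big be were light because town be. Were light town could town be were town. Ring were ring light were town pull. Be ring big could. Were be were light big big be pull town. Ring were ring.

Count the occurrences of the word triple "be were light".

Scanning the 37 overlapping trigram windows for "be were light":
  position 3–5: be were light
  position 8–10: be were light
  position 29–31: be were light

3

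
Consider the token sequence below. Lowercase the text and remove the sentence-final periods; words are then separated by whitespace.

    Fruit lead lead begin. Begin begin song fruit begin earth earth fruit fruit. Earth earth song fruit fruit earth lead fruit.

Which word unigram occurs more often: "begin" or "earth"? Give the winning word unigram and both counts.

"begin": 4 occurrences
"earth": 5 occurrences

"earth" (5 vs 4)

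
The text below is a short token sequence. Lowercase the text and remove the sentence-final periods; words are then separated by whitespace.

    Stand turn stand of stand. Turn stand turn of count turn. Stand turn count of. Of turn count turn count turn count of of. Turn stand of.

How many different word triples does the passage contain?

17

27 tokens → 25 trigram windows in total.
Repeated trigrams (each contributes count−1 duplicates):
  count of of: 2
  count turn count: 2
  of of turn: 2
  stand turn stand: 2
  turn count of: 2
  turn count turn: 2
  turn stand of: 2
  turn stand turn: 2
8 duplicate windows → 25 − 8 = 17 distinct.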